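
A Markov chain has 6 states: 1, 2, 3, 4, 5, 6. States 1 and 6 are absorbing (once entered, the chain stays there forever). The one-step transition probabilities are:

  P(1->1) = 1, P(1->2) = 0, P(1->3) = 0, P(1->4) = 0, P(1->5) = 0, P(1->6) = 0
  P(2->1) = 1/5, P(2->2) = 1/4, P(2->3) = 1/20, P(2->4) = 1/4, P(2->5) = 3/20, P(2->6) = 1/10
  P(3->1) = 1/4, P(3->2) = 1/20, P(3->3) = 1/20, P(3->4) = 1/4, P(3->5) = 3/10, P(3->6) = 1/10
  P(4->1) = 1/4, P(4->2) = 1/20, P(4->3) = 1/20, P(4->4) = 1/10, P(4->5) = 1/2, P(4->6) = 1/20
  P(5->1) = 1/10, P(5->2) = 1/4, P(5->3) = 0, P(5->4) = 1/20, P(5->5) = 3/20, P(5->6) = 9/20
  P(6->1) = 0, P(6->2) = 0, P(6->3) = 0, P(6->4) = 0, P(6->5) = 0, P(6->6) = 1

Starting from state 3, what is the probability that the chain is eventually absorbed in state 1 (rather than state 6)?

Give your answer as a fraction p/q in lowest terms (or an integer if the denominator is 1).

Answer: 36426/70103

Derivation:
Let a_i = P(absorbed in 1 | start in state i).
Boundary conditions: a_1 = 1, a_6 = 0.
For each transient state i, a_i = sum_j P(i->j) * a_j:
  a_2 = 1/5*a_1 + 1/4*a_2 + 1/20*a_3 + 1/4*a_4 + 3/20*a_5 + 1/10*a_6
  a_3 = 1/4*a_1 + 1/20*a_2 + 1/20*a_3 + 1/4*a_4 + 3/10*a_5 + 1/10*a_6
  a_4 = 1/4*a_1 + 1/20*a_2 + 1/20*a_3 + 1/10*a_4 + 1/2*a_5 + 1/20*a_6
  a_5 = 1/10*a_1 + 1/4*a_2 + 0*a_3 + 1/20*a_4 + 3/20*a_5 + 9/20*a_6

Substituting a_1 = 1 and a_6 = 0, rearrange to (I - Q) a = r where r[i] = P(i -> 1):
  [3/4, -1/20, -1/4, -3/20] . (a_2, a_3, a_4, a_5) = 1/5
  [-1/20, 19/20, -1/4, -3/10] . (a_2, a_3, a_4, a_5) = 1/4
  [-1/20, -1/20, 9/10, -1/2] . (a_2, a_3, a_4, a_5) = 1/4
  [-1/4, 0, -1/20, 17/20] . (a_2, a_3, a_4, a_5) = 1/10

Solving yields:
  a_2 = 37165/70103
  a_3 = 36426/70103
  a_4 = 35372/70103
  a_5 = 21259/70103

Starting state is 3, so the absorption probability is a_3 = 36426/70103.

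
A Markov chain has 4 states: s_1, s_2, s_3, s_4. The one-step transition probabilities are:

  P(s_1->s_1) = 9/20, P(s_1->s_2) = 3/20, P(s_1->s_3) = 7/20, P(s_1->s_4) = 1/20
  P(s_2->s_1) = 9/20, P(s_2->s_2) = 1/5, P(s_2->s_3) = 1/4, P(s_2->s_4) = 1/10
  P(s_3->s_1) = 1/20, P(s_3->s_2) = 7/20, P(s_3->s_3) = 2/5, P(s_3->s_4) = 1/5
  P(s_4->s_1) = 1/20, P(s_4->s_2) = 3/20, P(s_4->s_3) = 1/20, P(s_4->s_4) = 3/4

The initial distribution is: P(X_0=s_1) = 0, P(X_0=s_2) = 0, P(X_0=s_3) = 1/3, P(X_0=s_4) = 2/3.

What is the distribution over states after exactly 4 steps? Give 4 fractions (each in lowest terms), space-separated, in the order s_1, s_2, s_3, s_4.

Answer: 4067/20000 95273/480000 641/3000 184559/480000

Derivation:
Propagating the distribution step by step (d_{t+1} = d_t * P):
d_0 = (s_1=0, s_2=0, s_3=1/3, s_4=2/3)
  d_1[s_1] = 0*9/20 + 0*9/20 + 1/3*1/20 + 2/3*1/20 = 1/20
  d_1[s_2] = 0*3/20 + 0*1/5 + 1/3*7/20 + 2/3*3/20 = 13/60
  d_1[s_3] = 0*7/20 + 0*1/4 + 1/3*2/5 + 2/3*1/20 = 1/6
  d_1[s_4] = 0*1/20 + 0*1/10 + 1/3*1/5 + 2/3*3/4 = 17/30
d_1 = (s_1=1/20, s_2=13/60, s_3=1/6, s_4=17/30)
  d_2[s_1] = 1/20*9/20 + 13/60*9/20 + 1/6*1/20 + 17/30*1/20 = 47/300
  d_2[s_2] = 1/20*3/20 + 13/60*1/5 + 1/6*7/20 + 17/30*3/20 = 233/1200
  d_2[s_3] = 1/20*7/20 + 13/60*1/4 + 1/6*2/5 + 17/30*1/20 = 1/6
  d_2[s_4] = 1/20*1/20 + 13/60*1/10 + 1/6*1/5 + 17/30*3/4 = 193/400
d_2 = (s_1=47/300, s_2=233/1200, s_3=1/6, s_4=193/400)
  d_3[s_1] = 47/300*9/20 + 233/1200*9/20 + 1/6*1/20 + 193/400*1/20 = 571/3000
  d_3[s_2] = 47/300*3/20 + 233/1200*1/5 + 1/6*7/20 + 193/400*3/20 = 4633/24000
  d_3[s_3] = 47/300*7/20 + 233/1200*1/4 + 1/6*2/5 + 193/400*1/20 = 233/1200
  d_3[s_4] = 47/300*1/20 + 233/1200*1/10 + 1/6*1/5 + 193/400*3/4 = 10139/24000
d_3 = (s_1=571/3000, s_2=4633/24000, s_3=233/1200, s_4=10139/24000)
  d_4[s_1] = 571/3000*9/20 + 4633/24000*9/20 + 233/1200*1/20 + 10139/24000*1/20 = 4067/20000
  d_4[s_2] = 571/3000*3/20 + 4633/24000*1/5 + 233/1200*7/20 + 10139/24000*3/20 = 95273/480000
  d_4[s_3] = 571/3000*7/20 + 4633/24000*1/4 + 233/1200*2/5 + 10139/24000*1/20 = 641/3000
  d_4[s_4] = 571/3000*1/20 + 4633/24000*1/10 + 233/1200*1/5 + 10139/24000*3/4 = 184559/480000
d_4 = (s_1=4067/20000, s_2=95273/480000, s_3=641/3000, s_4=184559/480000)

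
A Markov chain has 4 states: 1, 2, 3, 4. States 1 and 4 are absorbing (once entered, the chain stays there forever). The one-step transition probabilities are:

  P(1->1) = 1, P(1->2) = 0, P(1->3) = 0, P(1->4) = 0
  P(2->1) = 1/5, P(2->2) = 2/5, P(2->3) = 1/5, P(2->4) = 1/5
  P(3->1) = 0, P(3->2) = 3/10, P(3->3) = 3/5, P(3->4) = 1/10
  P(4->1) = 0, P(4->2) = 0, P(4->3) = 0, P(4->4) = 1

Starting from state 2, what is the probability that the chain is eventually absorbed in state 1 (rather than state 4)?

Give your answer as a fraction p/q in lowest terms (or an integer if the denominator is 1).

Answer: 4/9

Derivation:
Let a_i = P(absorbed in 1 | start in state i).
Boundary conditions: a_1 = 1, a_4 = 0.
For each transient state i, a_i = sum_j P(i->j) * a_j:
  a_2 = 1/5*a_1 + 2/5*a_2 + 1/5*a_3 + 1/5*a_4
  a_3 = 0*a_1 + 3/10*a_2 + 3/5*a_3 + 1/10*a_4

Substituting a_1 = 1 and a_4 = 0, rearrange to (I - Q) a = r where r[i] = P(i -> 1):
  [3/5, -1/5] . (a_2, a_3) = 1/5
  [-3/10, 2/5] . (a_2, a_3) = 0

Solving yields:
  a_2 = 4/9
  a_3 = 1/3

Starting state is 2, so the absorption probability is a_2 = 4/9.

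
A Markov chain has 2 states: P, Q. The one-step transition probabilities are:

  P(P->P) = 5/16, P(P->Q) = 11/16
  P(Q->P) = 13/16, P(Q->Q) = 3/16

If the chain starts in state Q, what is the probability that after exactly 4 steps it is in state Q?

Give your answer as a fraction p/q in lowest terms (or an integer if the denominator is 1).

Answer: 63/128

Derivation:
Computing P^4 by repeated multiplication:
P^1 =
  P: [5/16, 11/16]
  Q: [13/16, 3/16]
P^2 =
  P: [21/32, 11/32]
  Q: [13/32, 19/32]
P^3 =
  P: [31/64, 33/64]
  Q: [39/64, 25/64]
P^4 =
  P: [73/128, 55/128]
  Q: [65/128, 63/128]

(P^4)[Q -> Q] = 63/128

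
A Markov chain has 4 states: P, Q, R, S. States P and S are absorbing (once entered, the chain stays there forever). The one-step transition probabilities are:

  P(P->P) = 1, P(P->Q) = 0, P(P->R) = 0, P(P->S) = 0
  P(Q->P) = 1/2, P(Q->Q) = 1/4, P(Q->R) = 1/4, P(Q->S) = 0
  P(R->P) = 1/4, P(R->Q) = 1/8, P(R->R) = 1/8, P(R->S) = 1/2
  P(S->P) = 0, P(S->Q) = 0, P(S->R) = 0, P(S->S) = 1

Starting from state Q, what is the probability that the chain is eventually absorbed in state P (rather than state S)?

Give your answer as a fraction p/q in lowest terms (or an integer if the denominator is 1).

Answer: 4/5

Derivation:
Let a_i = P(absorbed in P | start in state i).
Boundary conditions: a_P = 1, a_S = 0.
For each transient state i, a_i = sum_j P(i->j) * a_j:
  a_Q = 1/2*a_P + 1/4*a_Q + 1/4*a_R + 0*a_S
  a_R = 1/4*a_P + 1/8*a_Q + 1/8*a_R + 1/2*a_S

Substituting a_P = 1 and a_S = 0, rearrange to (I - Q) a = r where r[i] = P(i -> P):
  [3/4, -1/4] . (a_Q, a_R) = 1/2
  [-1/8, 7/8] . (a_Q, a_R) = 1/4

Solving yields:
  a_Q = 4/5
  a_R = 2/5

Starting state is Q, so the absorption probability is a_Q = 4/5.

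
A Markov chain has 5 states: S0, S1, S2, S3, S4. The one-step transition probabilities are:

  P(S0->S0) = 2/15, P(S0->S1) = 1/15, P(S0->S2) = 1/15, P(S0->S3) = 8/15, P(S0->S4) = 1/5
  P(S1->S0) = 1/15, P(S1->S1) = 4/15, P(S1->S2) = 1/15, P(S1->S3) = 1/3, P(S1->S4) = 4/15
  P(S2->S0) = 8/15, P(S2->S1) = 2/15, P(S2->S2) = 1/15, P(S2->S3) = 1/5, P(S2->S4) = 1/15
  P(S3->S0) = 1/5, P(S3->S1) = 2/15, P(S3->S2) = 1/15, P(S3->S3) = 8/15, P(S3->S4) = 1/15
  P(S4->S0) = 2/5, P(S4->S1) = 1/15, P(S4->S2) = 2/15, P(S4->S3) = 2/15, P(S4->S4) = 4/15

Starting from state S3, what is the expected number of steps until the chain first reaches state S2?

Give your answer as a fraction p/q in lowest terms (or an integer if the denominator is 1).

Let h_i = expected steps to first reach S2 from state i.
Boundary: h_S2 = 0.
First-step equations for the other states:
  h_S0 = 1 + 2/15*h_S0 + 1/15*h_S1 + 1/15*h_S2 + 8/15*h_S3 + 1/5*h_S4
  h_S1 = 1 + 1/15*h_S0 + 4/15*h_S1 + 1/15*h_S2 + 1/3*h_S3 + 4/15*h_S4
  h_S3 = 1 + 1/5*h_S0 + 2/15*h_S1 + 1/15*h_S2 + 8/15*h_S3 + 1/15*h_S4
  h_S4 = 1 + 2/5*h_S0 + 1/15*h_S1 + 2/15*h_S2 + 2/15*h_S3 + 4/15*h_S4

Substituting h_S2 = 0 and rearranging gives the linear system (I - Q) h = 1:
  [13/15, -1/15, -8/15, -1/5] . (h_S0, h_S1, h_S3, h_S4) = 1
  [-1/15, 11/15, -1/3, -4/15] . (h_S0, h_S1, h_S3, h_S4) = 1
  [-1/5, -2/15, 7/15, -1/15] . (h_S0, h_S1, h_S3, h_S4) = 1
  [-2/5, -1/15, -2/15, 11/15] . (h_S0, h_S1, h_S3, h_S4) = 1

Solving yields:
  h_S0 = 3636/281
  h_S1 = 7209/562
  h_S3 = 7341/562
  h_S4 = 6723/562

Starting state is S3, so the expected hitting time is h_S3 = 7341/562.

Answer: 7341/562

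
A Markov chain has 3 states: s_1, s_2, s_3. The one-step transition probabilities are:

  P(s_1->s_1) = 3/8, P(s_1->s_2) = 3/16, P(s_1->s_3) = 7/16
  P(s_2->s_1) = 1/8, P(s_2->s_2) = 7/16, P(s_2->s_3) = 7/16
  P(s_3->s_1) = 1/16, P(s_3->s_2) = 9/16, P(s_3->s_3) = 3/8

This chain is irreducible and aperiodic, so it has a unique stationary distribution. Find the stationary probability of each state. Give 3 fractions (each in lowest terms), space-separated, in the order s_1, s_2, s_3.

The stationary distribution satisfies pi = pi * P, i.e.:
  pi_s_1 = 3/8*pi_s_1 + 1/8*pi_s_2 + 1/16*pi_s_3
  pi_s_2 = 3/16*pi_s_1 + 7/16*pi_s_2 + 9/16*pi_s_3
  pi_s_3 = 7/16*pi_s_1 + 7/16*pi_s_2 + 3/8*pi_s_3
with normalization: pi_s_1 + pi_s_2 + pi_s_3 = 1.

Using the first 2 balance equations plus normalization, the linear system A*pi = b is:
  [-5/8, 1/8, 1/16] . pi = 0
  [3/16, -9/16, 9/16] . pi = 0
  [1, 1, 1] . pi = 1

Solving yields:
  pi_s_1 = 9/68
  pi_s_2 = 31/68
  pi_s_3 = 7/17

Verification (pi * P):
  9/68*3/8 + 31/68*1/8 + 7/17*1/16 = 9/68 = pi_s_1  (ok)
  9/68*3/16 + 31/68*7/16 + 7/17*9/16 = 31/68 = pi_s_2  (ok)
  9/68*7/16 + 31/68*7/16 + 7/17*3/8 = 7/17 = pi_s_3  (ok)

Answer: 9/68 31/68 7/17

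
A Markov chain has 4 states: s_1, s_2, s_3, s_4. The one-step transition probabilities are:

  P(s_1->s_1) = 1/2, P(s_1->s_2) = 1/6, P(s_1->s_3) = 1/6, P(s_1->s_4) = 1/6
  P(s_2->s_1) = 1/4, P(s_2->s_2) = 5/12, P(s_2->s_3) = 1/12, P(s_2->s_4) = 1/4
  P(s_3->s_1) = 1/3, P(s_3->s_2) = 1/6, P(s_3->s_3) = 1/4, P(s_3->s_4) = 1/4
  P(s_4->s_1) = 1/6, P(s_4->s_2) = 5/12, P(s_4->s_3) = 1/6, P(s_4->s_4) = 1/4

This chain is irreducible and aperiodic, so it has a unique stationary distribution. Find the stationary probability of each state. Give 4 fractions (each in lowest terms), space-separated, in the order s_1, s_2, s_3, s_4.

Answer: 115/353 314/1059 164/1059 236/1059

Derivation:
The stationary distribution satisfies pi = pi * P, i.e.:
  pi_s_1 = 1/2*pi_s_1 + 1/4*pi_s_2 + 1/3*pi_s_3 + 1/6*pi_s_4
  pi_s_2 = 1/6*pi_s_1 + 5/12*pi_s_2 + 1/6*pi_s_3 + 5/12*pi_s_4
  pi_s_3 = 1/6*pi_s_1 + 1/12*pi_s_2 + 1/4*pi_s_3 + 1/6*pi_s_4
  pi_s_4 = 1/6*pi_s_1 + 1/4*pi_s_2 + 1/4*pi_s_3 + 1/4*pi_s_4
with normalization: pi_s_1 + pi_s_2 + pi_s_3 + pi_s_4 = 1.

Using the first 3 balance equations plus normalization, the linear system A*pi = b is:
  [-1/2, 1/4, 1/3, 1/6] . pi = 0
  [1/6, -7/12, 1/6, 5/12] . pi = 0
  [1/6, 1/12, -3/4, 1/6] . pi = 0
  [1, 1, 1, 1] . pi = 1

Solving yields:
  pi_s_1 = 115/353
  pi_s_2 = 314/1059
  pi_s_3 = 164/1059
  pi_s_4 = 236/1059

Verification (pi * P):
  115/353*1/2 + 314/1059*1/4 + 164/1059*1/3 + 236/1059*1/6 = 115/353 = pi_s_1  (ok)
  115/353*1/6 + 314/1059*5/12 + 164/1059*1/6 + 236/1059*5/12 = 314/1059 = pi_s_2  (ok)
  115/353*1/6 + 314/1059*1/12 + 164/1059*1/4 + 236/1059*1/6 = 164/1059 = pi_s_3  (ok)
  115/353*1/6 + 314/1059*1/4 + 164/1059*1/4 + 236/1059*1/4 = 236/1059 = pi_s_4  (ok)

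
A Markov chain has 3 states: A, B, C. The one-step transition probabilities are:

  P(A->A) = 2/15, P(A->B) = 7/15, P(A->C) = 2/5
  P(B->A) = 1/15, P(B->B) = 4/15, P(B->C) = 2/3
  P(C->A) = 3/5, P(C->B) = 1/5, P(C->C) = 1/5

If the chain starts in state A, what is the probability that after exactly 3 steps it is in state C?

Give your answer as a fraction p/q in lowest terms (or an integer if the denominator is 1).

Computing P^3 by repeated multiplication:
P^1 =
  A: [2/15, 7/15, 2/5]
  B: [1/15, 4/15, 2/3]
  C: [3/5, 1/5, 1/5]
P^2 =
  A: [13/45, 4/15, 4/9]
  B: [32/75, 53/225, 76/225]
  C: [16/75, 28/75, 31/75]
P^3 =
  A: [218/675, 199/675, 86/225]
  B: [929/3375, 1112/3375, 1334/3375]
  C: [113/375, 317/1125, 469/1125]

(P^3)[A -> C] = 86/225

Answer: 86/225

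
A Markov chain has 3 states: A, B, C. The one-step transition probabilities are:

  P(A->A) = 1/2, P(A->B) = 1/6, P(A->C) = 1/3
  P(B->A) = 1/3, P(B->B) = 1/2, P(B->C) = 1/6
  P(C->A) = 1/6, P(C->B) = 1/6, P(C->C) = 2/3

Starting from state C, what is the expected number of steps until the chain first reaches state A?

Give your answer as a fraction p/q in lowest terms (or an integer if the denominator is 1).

Let h_i = expected steps to first reach A from state i.
Boundary: h_A = 0.
First-step equations for the other states:
  h_B = 1 + 1/3*h_A + 1/2*h_B + 1/6*h_C
  h_C = 1 + 1/6*h_A + 1/6*h_B + 2/3*h_C

Substituting h_A = 0 and rearranging gives the linear system (I - Q) h = 1:
  [1/2, -1/6] . (h_B, h_C) = 1
  [-1/6, 1/3] . (h_B, h_C) = 1

Solving yields:
  h_B = 18/5
  h_C = 24/5

Starting state is C, so the expected hitting time is h_C = 24/5.

Answer: 24/5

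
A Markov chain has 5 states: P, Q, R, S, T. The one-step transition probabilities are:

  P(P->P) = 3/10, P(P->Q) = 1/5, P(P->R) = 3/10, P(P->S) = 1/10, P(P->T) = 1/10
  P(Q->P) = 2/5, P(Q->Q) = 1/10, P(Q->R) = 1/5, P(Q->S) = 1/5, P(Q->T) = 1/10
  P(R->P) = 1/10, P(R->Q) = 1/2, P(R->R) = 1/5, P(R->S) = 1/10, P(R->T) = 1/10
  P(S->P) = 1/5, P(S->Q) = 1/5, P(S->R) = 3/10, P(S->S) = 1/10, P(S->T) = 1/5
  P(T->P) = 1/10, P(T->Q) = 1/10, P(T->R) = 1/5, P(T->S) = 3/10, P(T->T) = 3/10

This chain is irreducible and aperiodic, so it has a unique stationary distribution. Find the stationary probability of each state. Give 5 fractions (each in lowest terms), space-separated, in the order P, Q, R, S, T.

The stationary distribution satisfies pi = pi * P, i.e.:
  pi_P = 3/10*pi_P + 2/5*pi_Q + 1/10*pi_R + 1/5*pi_S + 1/10*pi_T
  pi_Q = 1/5*pi_P + 1/10*pi_Q + 1/2*pi_R + 1/5*pi_S + 1/10*pi_T
  pi_R = 3/10*pi_P + 1/5*pi_Q + 1/5*pi_R + 3/10*pi_S + 1/5*pi_T
  pi_S = 1/10*pi_P + 1/5*pi_Q + 1/10*pi_R + 1/10*pi_S + 3/10*pi_T
  pi_T = 1/10*pi_P + 1/10*pi_Q + 1/10*pi_R + 1/5*pi_S + 3/10*pi_T
with normalization: pi_P + pi_Q + pi_R + pi_S + pi_T = 1.

Using the first 4 balance equations plus normalization, the linear system A*pi = b is:
  [-7/10, 2/5, 1/10, 1/5, 1/10] . pi = 0
  [1/5, -9/10, 1/2, 1/5, 1/10] . pi = 0
  [3/10, 1/5, -4/5, 3/10, 1/5] . pi = 0
  [1/10, 1/5, 1/10, -9/10, 3/10] . pi = 0
  [1, 1, 1, 1, 1] . pi = 1

Solving yields:
  pi_P = 1122/4843
  pi_Q = 1132/4843
  pi_R = 2309/9686
  pi_S = 737/4843
  pi_T = 1395/9686

Verification (pi * P):
  1122/4843*3/10 + 1132/4843*2/5 + 2309/9686*1/10 + 737/4843*1/5 + 1395/9686*1/10 = 1122/4843 = pi_P  (ok)
  1122/4843*1/5 + 1132/4843*1/10 + 2309/9686*1/2 + 737/4843*1/5 + 1395/9686*1/10 = 1132/4843 = pi_Q  (ok)
  1122/4843*3/10 + 1132/4843*1/5 + 2309/9686*1/5 + 737/4843*3/10 + 1395/9686*1/5 = 2309/9686 = pi_R  (ok)
  1122/4843*1/10 + 1132/4843*1/5 + 2309/9686*1/10 + 737/4843*1/10 + 1395/9686*3/10 = 737/4843 = pi_S  (ok)
  1122/4843*1/10 + 1132/4843*1/10 + 2309/9686*1/10 + 737/4843*1/5 + 1395/9686*3/10 = 1395/9686 = pi_T  (ok)

Answer: 1122/4843 1132/4843 2309/9686 737/4843 1395/9686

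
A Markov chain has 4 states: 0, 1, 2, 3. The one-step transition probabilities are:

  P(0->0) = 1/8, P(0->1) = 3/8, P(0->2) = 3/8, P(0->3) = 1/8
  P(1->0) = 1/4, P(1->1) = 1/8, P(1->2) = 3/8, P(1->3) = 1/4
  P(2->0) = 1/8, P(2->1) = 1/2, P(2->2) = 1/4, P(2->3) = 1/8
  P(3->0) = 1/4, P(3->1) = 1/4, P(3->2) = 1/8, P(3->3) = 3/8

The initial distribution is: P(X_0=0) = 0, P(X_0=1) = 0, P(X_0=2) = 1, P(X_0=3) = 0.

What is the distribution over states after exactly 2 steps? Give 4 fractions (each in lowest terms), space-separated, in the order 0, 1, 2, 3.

Propagating the distribution step by step (d_{t+1} = d_t * P):
d_0 = (0=0, 1=0, 2=1, 3=0)
  d_1[0] = 0*1/8 + 0*1/4 + 1*1/8 + 0*1/4 = 1/8
  d_1[1] = 0*3/8 + 0*1/8 + 1*1/2 + 0*1/4 = 1/2
  d_1[2] = 0*3/8 + 0*3/8 + 1*1/4 + 0*1/8 = 1/4
  d_1[3] = 0*1/8 + 0*1/4 + 1*1/8 + 0*3/8 = 1/8
d_1 = (0=1/8, 1=1/2, 2=1/4, 3=1/8)
  d_2[0] = 1/8*1/8 + 1/2*1/4 + 1/4*1/8 + 1/8*1/4 = 13/64
  d_2[1] = 1/8*3/8 + 1/2*1/8 + 1/4*1/2 + 1/8*1/4 = 17/64
  d_2[2] = 1/8*3/8 + 1/2*3/8 + 1/4*1/4 + 1/8*1/8 = 5/16
  d_2[3] = 1/8*1/8 + 1/2*1/4 + 1/4*1/8 + 1/8*3/8 = 7/32
d_2 = (0=13/64, 1=17/64, 2=5/16, 3=7/32)

Answer: 13/64 17/64 5/16 7/32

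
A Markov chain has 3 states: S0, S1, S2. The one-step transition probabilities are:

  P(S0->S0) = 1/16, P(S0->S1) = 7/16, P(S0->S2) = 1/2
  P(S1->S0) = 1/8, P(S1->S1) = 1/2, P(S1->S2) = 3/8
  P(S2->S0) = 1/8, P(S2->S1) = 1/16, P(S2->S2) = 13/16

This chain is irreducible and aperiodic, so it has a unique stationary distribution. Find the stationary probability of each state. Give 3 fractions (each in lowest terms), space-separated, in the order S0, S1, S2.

Answer: 2/17 29/153 106/153

Derivation:
The stationary distribution satisfies pi = pi * P, i.e.:
  pi_S0 = 1/16*pi_S0 + 1/8*pi_S1 + 1/8*pi_S2
  pi_S1 = 7/16*pi_S0 + 1/2*pi_S1 + 1/16*pi_S2
  pi_S2 = 1/2*pi_S0 + 3/8*pi_S1 + 13/16*pi_S2
with normalization: pi_S0 + pi_S1 + pi_S2 = 1.

Using the first 2 balance equations plus normalization, the linear system A*pi = b is:
  [-15/16, 1/8, 1/8] . pi = 0
  [7/16, -1/2, 1/16] . pi = 0
  [1, 1, 1] . pi = 1

Solving yields:
  pi_S0 = 2/17
  pi_S1 = 29/153
  pi_S2 = 106/153

Verification (pi * P):
  2/17*1/16 + 29/153*1/8 + 106/153*1/8 = 2/17 = pi_S0  (ok)
  2/17*7/16 + 29/153*1/2 + 106/153*1/16 = 29/153 = pi_S1  (ok)
  2/17*1/2 + 29/153*3/8 + 106/153*13/16 = 106/153 = pi_S2  (ok)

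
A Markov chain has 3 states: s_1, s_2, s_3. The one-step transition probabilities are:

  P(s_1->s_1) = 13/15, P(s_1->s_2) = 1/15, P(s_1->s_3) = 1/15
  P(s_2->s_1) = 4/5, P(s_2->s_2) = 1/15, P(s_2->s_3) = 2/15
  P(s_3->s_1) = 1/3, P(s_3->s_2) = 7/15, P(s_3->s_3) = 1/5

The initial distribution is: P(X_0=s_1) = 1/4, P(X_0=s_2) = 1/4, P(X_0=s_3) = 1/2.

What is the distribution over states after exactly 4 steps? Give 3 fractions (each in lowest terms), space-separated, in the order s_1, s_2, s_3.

Propagating the distribution step by step (d_{t+1} = d_t * P):
d_0 = (s_1=1/4, s_2=1/4, s_3=1/2)
  d_1[s_1] = 1/4*13/15 + 1/4*4/5 + 1/2*1/3 = 7/12
  d_1[s_2] = 1/4*1/15 + 1/4*1/15 + 1/2*7/15 = 4/15
  d_1[s_3] = 1/4*1/15 + 1/4*2/15 + 1/2*1/5 = 3/20
d_1 = (s_1=7/12, s_2=4/15, s_3=3/20)
  d_2[s_1] = 7/12*13/15 + 4/15*4/5 + 3/20*1/3 = 173/225
  d_2[s_2] = 7/12*1/15 + 4/15*1/15 + 3/20*7/15 = 19/150
  d_2[s_3] = 7/12*1/15 + 4/15*2/15 + 3/20*1/5 = 47/450
d_2 = (s_1=173/225, s_2=19/150, s_3=47/450)
  d_3[s_1] = 173/225*13/15 + 19/150*4/5 + 47/450*1/3 = 5417/6750
  d_3[s_2] = 173/225*1/15 + 19/150*1/15 + 47/450*7/15 = 122/1125
  d_3[s_3] = 173/225*1/15 + 19/150*2/15 + 47/450*1/5 = 601/6750
d_3 = (s_1=5417/6750, s_2=122/1125, s_3=601/6750)
  d_4[s_1] = 5417/6750*13/15 + 122/1125*4/5 + 601/6750*1/3 = 8221/10125
  d_4[s_2] = 5417/6750*1/15 + 122/1125*1/15 + 601/6750*7/15 = 1726/16875
  d_4[s_3] = 5417/6750*1/15 + 122/1125*2/15 + 601/6750*1/5 = 4342/50625
d_4 = (s_1=8221/10125, s_2=1726/16875, s_3=4342/50625)

Answer: 8221/10125 1726/16875 4342/50625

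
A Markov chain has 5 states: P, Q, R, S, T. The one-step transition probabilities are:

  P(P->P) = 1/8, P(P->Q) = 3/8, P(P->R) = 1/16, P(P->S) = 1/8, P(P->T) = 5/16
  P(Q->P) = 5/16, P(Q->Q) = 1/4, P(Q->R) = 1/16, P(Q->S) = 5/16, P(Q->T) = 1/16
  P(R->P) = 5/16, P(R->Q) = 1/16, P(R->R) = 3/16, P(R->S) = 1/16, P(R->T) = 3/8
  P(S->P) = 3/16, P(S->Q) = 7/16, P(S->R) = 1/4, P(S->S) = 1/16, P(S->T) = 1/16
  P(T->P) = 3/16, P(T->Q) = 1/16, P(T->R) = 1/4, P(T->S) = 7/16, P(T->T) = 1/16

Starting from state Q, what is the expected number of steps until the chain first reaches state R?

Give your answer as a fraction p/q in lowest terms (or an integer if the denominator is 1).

Let h_i = expected steps to first reach R from state i.
Boundary: h_R = 0.
First-step equations for the other states:
  h_P = 1 + 1/8*h_P + 3/8*h_Q + 1/16*h_R + 1/8*h_S + 5/16*h_T
  h_Q = 1 + 5/16*h_P + 1/4*h_Q + 1/16*h_R + 5/16*h_S + 1/16*h_T
  h_S = 1 + 3/16*h_P + 7/16*h_Q + 1/4*h_R + 1/16*h_S + 1/16*h_T
  h_T = 1 + 3/16*h_P + 1/16*h_Q + 1/4*h_R + 7/16*h_S + 1/16*h_T

Substituting h_R = 0 and rearranging gives the linear system (I - Q) h = 1:
  [7/8, -3/8, -1/8, -5/16] . (h_P, h_Q, h_S, h_T) = 1
  [-5/16, 3/4, -5/16, -1/16] . (h_P, h_Q, h_S, h_T) = 1
  [-3/16, -7/16, 15/16, -1/16] . (h_P, h_Q, h_S, h_T) = 1
  [-3/16, -1/16, -7/16, 15/16] . (h_P, h_Q, h_S, h_T) = 1

Solving yields:
  h_P = 48320/6287
  h_Q = 49280/6287
  h_S = 41984/6287
  h_T = 39248/6287

Starting state is Q, so the expected hitting time is h_Q = 49280/6287.

Answer: 49280/6287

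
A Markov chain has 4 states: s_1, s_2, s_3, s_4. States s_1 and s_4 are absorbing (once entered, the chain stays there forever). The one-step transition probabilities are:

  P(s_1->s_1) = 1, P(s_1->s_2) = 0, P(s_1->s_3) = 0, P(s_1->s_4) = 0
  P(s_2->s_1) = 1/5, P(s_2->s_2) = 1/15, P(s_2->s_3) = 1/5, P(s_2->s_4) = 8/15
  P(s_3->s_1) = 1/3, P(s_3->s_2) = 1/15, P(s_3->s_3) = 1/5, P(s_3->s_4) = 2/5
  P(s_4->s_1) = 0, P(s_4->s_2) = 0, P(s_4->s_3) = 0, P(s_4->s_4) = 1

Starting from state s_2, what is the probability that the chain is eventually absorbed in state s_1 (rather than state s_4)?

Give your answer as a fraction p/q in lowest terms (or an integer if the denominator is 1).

Answer: 17/55

Derivation:
Let a_i = P(absorbed in s_1 | start in state i).
Boundary conditions: a_s_1 = 1, a_s_4 = 0.
For each transient state i, a_i = sum_j P(i->j) * a_j:
  a_s_2 = 1/5*a_s_1 + 1/15*a_s_2 + 1/5*a_s_3 + 8/15*a_s_4
  a_s_3 = 1/3*a_s_1 + 1/15*a_s_2 + 1/5*a_s_3 + 2/5*a_s_4

Substituting a_s_1 = 1 and a_s_4 = 0, rearrange to (I - Q) a = r where r[i] = P(i -> s_1):
  [14/15, -1/5] . (a_s_2, a_s_3) = 1/5
  [-1/15, 4/5] . (a_s_2, a_s_3) = 1/3

Solving yields:
  a_s_2 = 17/55
  a_s_3 = 73/165

Starting state is s_2, so the absorption probability is a_s_2 = 17/55.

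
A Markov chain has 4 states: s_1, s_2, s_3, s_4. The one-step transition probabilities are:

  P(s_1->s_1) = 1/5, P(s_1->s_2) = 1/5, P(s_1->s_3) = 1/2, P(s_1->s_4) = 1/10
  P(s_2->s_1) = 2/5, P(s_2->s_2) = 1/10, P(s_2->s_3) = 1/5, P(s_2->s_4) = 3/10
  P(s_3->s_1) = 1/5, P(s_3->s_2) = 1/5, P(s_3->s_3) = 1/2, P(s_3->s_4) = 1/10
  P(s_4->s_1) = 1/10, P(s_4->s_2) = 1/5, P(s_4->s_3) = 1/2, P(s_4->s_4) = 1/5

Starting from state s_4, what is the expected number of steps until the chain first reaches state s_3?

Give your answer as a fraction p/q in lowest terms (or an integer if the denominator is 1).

Let h_i = expected steps to first reach s_3 from state i.
Boundary: h_s_3 = 0.
First-step equations for the other states:
  h_s_1 = 1 + 1/5*h_s_1 + 1/5*h_s_2 + 1/2*h_s_3 + 1/10*h_s_4
  h_s_2 = 1 + 2/5*h_s_1 + 1/10*h_s_2 + 1/5*h_s_3 + 3/10*h_s_4
  h_s_4 = 1 + 1/10*h_s_1 + 1/5*h_s_2 + 1/2*h_s_3 + 1/5*h_s_4

Substituting h_s_3 = 0 and rearranging gives the linear system (I - Q) h = 1:
  [4/5, -1/5, -1/10] . (h_s_1, h_s_2, h_s_4) = 1
  [-2/5, 9/10, -3/10] . (h_s_1, h_s_2, h_s_4) = 1
  [-1/10, -1/5, 4/5] . (h_s_1, h_s_2, h_s_4) = 1

Solving yields:
  h_s_1 = 110/49
  h_s_2 = 20/7
  h_s_4 = 110/49

Starting state is s_4, so the expected hitting time is h_s_4 = 110/49.

Answer: 110/49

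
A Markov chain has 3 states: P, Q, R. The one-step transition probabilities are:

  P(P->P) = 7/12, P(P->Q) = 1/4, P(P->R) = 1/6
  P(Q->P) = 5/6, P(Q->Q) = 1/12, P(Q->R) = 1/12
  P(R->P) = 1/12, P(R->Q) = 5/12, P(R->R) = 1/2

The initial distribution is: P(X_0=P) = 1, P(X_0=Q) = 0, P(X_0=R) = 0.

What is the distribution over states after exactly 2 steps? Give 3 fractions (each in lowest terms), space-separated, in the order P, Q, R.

Answer: 9/16 17/72 29/144

Derivation:
Propagating the distribution step by step (d_{t+1} = d_t * P):
d_0 = (P=1, Q=0, R=0)
  d_1[P] = 1*7/12 + 0*5/6 + 0*1/12 = 7/12
  d_1[Q] = 1*1/4 + 0*1/12 + 0*5/12 = 1/4
  d_1[R] = 1*1/6 + 0*1/12 + 0*1/2 = 1/6
d_1 = (P=7/12, Q=1/4, R=1/6)
  d_2[P] = 7/12*7/12 + 1/4*5/6 + 1/6*1/12 = 9/16
  d_2[Q] = 7/12*1/4 + 1/4*1/12 + 1/6*5/12 = 17/72
  d_2[R] = 7/12*1/6 + 1/4*1/12 + 1/6*1/2 = 29/144
d_2 = (P=9/16, Q=17/72, R=29/144)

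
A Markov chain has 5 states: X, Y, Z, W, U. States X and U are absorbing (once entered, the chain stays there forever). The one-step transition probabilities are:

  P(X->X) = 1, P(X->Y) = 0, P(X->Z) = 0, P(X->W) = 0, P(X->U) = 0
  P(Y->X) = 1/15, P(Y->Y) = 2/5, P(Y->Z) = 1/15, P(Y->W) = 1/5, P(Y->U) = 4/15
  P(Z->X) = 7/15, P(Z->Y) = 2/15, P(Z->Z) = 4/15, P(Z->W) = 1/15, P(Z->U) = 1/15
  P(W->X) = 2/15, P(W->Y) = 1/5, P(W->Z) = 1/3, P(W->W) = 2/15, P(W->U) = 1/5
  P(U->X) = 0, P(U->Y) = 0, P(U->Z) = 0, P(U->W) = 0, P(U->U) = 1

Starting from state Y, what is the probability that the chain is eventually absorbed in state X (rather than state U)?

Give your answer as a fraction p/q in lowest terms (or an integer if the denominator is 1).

Let a_i = P(absorbed in X | start in state i).
Boundary conditions: a_X = 1, a_U = 0.
For each transient state i, a_i = sum_j P(i->j) * a_j:
  a_Y = 1/15*a_X + 2/5*a_Y + 1/15*a_Z + 1/5*a_W + 4/15*a_U
  a_Z = 7/15*a_X + 2/15*a_Y + 4/15*a_Z + 1/15*a_W + 1/15*a_U
  a_W = 2/15*a_X + 1/5*a_Y + 1/3*a_Z + 2/15*a_W + 1/5*a_U

Substituting a_X = 1 and a_U = 0, rearrange to (I - Q) a = r where r[i] = P(i -> X):
  [3/5, -1/15, -1/5] . (a_Y, a_Z, a_W) = 1/15
  [-2/15, 11/15, -1/15] . (a_Y, a_Z, a_W) = 7/15
  [-1/5, -1/3, 13/15] . (a_Y, a_Z, a_W) = 2/15

Solving yields:
  a_Y = 201/542
  a_Z = 815/1084
  a_W = 573/1084

Starting state is Y, so the absorption probability is a_Y = 201/542.

Answer: 201/542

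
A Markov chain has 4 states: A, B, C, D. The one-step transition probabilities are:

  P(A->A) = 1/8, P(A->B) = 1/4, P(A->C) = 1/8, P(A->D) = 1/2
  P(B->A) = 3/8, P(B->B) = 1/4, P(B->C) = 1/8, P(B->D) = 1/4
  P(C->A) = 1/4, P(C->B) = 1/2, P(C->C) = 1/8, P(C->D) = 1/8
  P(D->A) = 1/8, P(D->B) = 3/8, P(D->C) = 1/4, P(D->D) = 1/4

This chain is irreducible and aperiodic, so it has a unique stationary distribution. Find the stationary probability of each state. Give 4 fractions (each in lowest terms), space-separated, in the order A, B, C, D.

The stationary distribution satisfies pi = pi * P, i.e.:
  pi_A = 1/8*pi_A + 3/8*pi_B + 1/4*pi_C + 1/8*pi_D
  pi_B = 1/4*pi_A + 1/4*pi_B + 1/2*pi_C + 3/8*pi_D
  pi_C = 1/8*pi_A + 1/8*pi_B + 1/8*pi_C + 1/4*pi_D
  pi_D = 1/2*pi_A + 1/4*pi_B + 1/8*pi_C + 1/4*pi_D
with normalization: pi_A + pi_B + pi_C + pi_D = 1.

Using the first 3 balance equations plus normalization, the linear system A*pi = b is:
  [-7/8, 3/8, 1/4, 1/8] . pi = 0
  [1/4, -3/4, 1/2, 3/8] . pi = 0
  [1/8, 1/8, -7/8, 1/4] . pi = 0
  [1, 1, 1, 1] . pi = 1

Solving yields:
  pi_A = 155/684
  pi_B = 223/684
  pi_C = 55/342
  pi_D = 49/171

Verification (pi * P):
  155/684*1/8 + 223/684*3/8 + 55/342*1/4 + 49/171*1/8 = 155/684 = pi_A  (ok)
  155/684*1/4 + 223/684*1/4 + 55/342*1/2 + 49/171*3/8 = 223/684 = pi_B  (ok)
  155/684*1/8 + 223/684*1/8 + 55/342*1/8 + 49/171*1/4 = 55/342 = pi_C  (ok)
  155/684*1/2 + 223/684*1/4 + 55/342*1/8 + 49/171*1/4 = 49/171 = pi_D  (ok)

Answer: 155/684 223/684 55/342 49/171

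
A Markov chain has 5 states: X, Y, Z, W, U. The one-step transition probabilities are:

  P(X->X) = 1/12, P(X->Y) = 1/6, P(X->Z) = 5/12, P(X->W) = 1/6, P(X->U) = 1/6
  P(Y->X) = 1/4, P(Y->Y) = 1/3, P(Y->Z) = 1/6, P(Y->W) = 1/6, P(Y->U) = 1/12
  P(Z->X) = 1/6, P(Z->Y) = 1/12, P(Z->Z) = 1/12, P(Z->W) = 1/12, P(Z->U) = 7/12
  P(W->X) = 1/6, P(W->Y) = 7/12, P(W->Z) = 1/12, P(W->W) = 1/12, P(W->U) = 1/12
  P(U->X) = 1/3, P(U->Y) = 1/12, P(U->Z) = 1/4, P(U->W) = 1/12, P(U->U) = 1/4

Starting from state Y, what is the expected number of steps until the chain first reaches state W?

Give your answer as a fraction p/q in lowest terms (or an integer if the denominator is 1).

Answer: 434/55

Derivation:
Let h_i = expected steps to first reach W from state i.
Boundary: h_W = 0.
First-step equations for the other states:
  h_X = 1 + 1/12*h_X + 1/6*h_Y + 5/12*h_Z + 1/6*h_W + 1/6*h_U
  h_Y = 1 + 1/4*h_X + 1/3*h_Y + 1/6*h_Z + 1/6*h_W + 1/12*h_U
  h_Z = 1 + 1/6*h_X + 1/12*h_Y + 1/12*h_Z + 1/12*h_W + 7/12*h_U
  h_U = 1 + 1/3*h_X + 1/12*h_Y + 1/4*h_Z + 1/12*h_W + 1/4*h_U

Substituting h_W = 0 and rearranging gives the linear system (I - Q) h = 1:
  [11/12, -1/6, -5/12, -1/6] . (h_X, h_Y, h_Z, h_U) = 1
  [-1/4, 2/3, -1/6, -1/12] . (h_X, h_Y, h_Z, h_U) = 1
  [-1/6, -1/12, 11/12, -7/12] . (h_X, h_Y, h_Z, h_U) = 1
  [-1/3, -1/12, -1/4, 3/4] . (h_X, h_Y, h_Z, h_U) = 1

Solving yields:
  h_X = 899/110
  h_Y = 434/55
  h_Z = 89/10
  h_U = 969/110

Starting state is Y, so the expected hitting time is h_Y = 434/55.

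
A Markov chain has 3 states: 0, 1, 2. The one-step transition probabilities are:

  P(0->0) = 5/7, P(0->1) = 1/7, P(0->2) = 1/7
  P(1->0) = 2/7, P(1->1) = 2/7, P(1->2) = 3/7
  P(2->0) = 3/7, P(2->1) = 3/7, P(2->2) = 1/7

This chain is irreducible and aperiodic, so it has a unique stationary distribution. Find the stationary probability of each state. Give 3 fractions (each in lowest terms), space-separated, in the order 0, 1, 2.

Answer: 21/38 9/38 4/19

Derivation:
The stationary distribution satisfies pi = pi * P, i.e.:
  pi_0 = 5/7*pi_0 + 2/7*pi_1 + 3/7*pi_2
  pi_1 = 1/7*pi_0 + 2/7*pi_1 + 3/7*pi_2
  pi_2 = 1/7*pi_0 + 3/7*pi_1 + 1/7*pi_2
with normalization: pi_0 + pi_1 + pi_2 = 1.

Using the first 2 balance equations plus normalization, the linear system A*pi = b is:
  [-2/7, 2/7, 3/7] . pi = 0
  [1/7, -5/7, 3/7] . pi = 0
  [1, 1, 1] . pi = 1

Solving yields:
  pi_0 = 21/38
  pi_1 = 9/38
  pi_2 = 4/19

Verification (pi * P):
  21/38*5/7 + 9/38*2/7 + 4/19*3/7 = 21/38 = pi_0  (ok)
  21/38*1/7 + 9/38*2/7 + 4/19*3/7 = 9/38 = pi_1  (ok)
  21/38*1/7 + 9/38*3/7 + 4/19*1/7 = 4/19 = pi_2  (ok)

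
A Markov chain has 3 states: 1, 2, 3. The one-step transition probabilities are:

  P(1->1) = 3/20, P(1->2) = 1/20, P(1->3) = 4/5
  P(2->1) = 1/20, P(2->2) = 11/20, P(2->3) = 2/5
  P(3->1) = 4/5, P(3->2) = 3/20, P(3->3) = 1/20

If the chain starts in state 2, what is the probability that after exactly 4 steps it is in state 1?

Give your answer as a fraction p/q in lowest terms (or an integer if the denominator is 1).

Answer: 8251/20000

Derivation:
Computing P^4 by repeated multiplication:
P^1 =
  1: [3/20, 1/20, 4/5]
  2: [1/20, 11/20, 2/5]
  3: [4/5, 3/20, 1/20]
P^2 =
  1: [133/200, 31/200, 9/50]
  2: [71/200, 73/200, 7/25]
  3: [67/400, 13/100, 281/400]
P^3 =
  1: [503/2000, 291/2000, 603/1000]
  2: [591/2000, 521/2000, 111/250]
  3: [4749/8000, 741/4000, 1769/8000]
P^4 =
  1: [2637/5000, 3661/20000, 5791/20000]
  2: [8251/20000, 4493/20000, 907/2500]
  3: [44033/160000, 13179/80000, 89609/160000]

(P^4)[2 -> 1] = 8251/20000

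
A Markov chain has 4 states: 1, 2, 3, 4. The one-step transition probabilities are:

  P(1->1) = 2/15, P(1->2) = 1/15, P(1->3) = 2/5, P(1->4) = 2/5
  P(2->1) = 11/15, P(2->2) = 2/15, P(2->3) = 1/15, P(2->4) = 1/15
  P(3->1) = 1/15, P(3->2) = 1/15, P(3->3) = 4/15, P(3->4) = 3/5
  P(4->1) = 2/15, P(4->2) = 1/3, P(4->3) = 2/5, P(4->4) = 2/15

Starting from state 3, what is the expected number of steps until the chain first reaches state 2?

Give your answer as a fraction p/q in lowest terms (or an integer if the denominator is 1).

Answer: 4665/803

Derivation:
Let h_i = expected steps to first reach 2 from state i.
Boundary: h_2 = 0.
First-step equations for the other states:
  h_1 = 1 + 2/15*h_1 + 1/15*h_2 + 2/5*h_3 + 2/5*h_4
  h_3 = 1 + 1/15*h_1 + 1/15*h_2 + 4/15*h_3 + 3/5*h_4
  h_4 = 1 + 2/15*h_1 + 1/3*h_2 + 2/5*h_3 + 2/15*h_4

Substituting h_2 = 0 and rearranging gives the linear system (I - Q) h = 1:
  [13/15, -2/5, -2/5] . (h_1, h_3, h_4) = 1
  [-1/15, 11/15, -3/5] . (h_1, h_3, h_4) = 1
  [-2/15, -2/5, 13/15] . (h_1, h_3, h_4) = 1

Solving yields:
  h_1 = 4845/803
  h_3 = 4665/803
  h_4 = 3825/803

Starting state is 3, so the expected hitting time is h_3 = 4665/803.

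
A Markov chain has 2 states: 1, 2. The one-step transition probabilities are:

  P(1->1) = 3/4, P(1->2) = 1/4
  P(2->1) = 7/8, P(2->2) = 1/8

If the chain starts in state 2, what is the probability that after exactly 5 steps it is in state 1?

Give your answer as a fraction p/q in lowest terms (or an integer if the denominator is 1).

Computing P^5 by repeated multiplication:
P^1 =
  1: [3/4, 1/4]
  2: [7/8, 1/8]
P^2 =
  1: [25/32, 7/32]
  2: [49/64, 15/64]
P^3 =
  1: [199/256, 57/256]
  2: [399/512, 113/512]
P^4 =
  1: [1593/2048, 455/2048]
  2: [3185/4096, 911/4096]
P^5 =
  1: [12743/16384, 3641/16384]
  2: [25487/32768, 7281/32768]

(P^5)[2 -> 1] = 25487/32768

Answer: 25487/32768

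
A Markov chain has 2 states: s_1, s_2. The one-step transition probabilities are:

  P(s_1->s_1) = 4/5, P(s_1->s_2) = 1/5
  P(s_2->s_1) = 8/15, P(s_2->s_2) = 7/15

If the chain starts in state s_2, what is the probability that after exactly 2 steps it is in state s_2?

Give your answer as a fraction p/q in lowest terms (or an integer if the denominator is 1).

Answer: 73/225

Derivation:
Computing P^2 by repeated multiplication:
P^1 =
  s_1: [4/5, 1/5]
  s_2: [8/15, 7/15]
P^2 =
  s_1: [56/75, 19/75]
  s_2: [152/225, 73/225]

(P^2)[s_2 -> s_2] = 73/225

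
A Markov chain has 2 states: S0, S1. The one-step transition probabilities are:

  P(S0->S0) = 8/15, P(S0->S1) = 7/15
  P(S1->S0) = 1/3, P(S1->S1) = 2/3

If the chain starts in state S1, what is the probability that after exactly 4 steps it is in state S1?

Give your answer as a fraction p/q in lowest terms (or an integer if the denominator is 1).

Computing P^4 by repeated multiplication:
P^1 =
  S0: [8/15, 7/15]
  S1: [1/3, 2/3]
P^2 =
  S0: [11/25, 14/25]
  S1: [2/5, 3/5]
P^3 =
  S0: [158/375, 217/375]
  S1: [31/75, 44/75]
P^4 =
  S0: [261/625, 364/625]
  S1: [52/125, 73/125]

(P^4)[S1 -> S1] = 73/125

Answer: 73/125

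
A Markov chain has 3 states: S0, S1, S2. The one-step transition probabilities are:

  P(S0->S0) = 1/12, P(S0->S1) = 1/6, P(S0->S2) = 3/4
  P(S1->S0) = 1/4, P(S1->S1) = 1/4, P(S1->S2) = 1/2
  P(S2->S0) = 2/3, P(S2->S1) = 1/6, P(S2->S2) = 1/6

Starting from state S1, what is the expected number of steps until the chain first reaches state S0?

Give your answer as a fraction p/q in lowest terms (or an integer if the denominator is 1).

Answer: 32/13

Derivation:
Let h_i = expected steps to first reach S0 from state i.
Boundary: h_S0 = 0.
First-step equations for the other states:
  h_S1 = 1 + 1/4*h_S0 + 1/4*h_S1 + 1/2*h_S2
  h_S2 = 1 + 2/3*h_S0 + 1/6*h_S1 + 1/6*h_S2

Substituting h_S0 = 0 and rearranging gives the linear system (I - Q) h = 1:
  [3/4, -1/2] . (h_S1, h_S2) = 1
  [-1/6, 5/6] . (h_S1, h_S2) = 1

Solving yields:
  h_S1 = 32/13
  h_S2 = 22/13

Starting state is S1, so the expected hitting time is h_S1 = 32/13.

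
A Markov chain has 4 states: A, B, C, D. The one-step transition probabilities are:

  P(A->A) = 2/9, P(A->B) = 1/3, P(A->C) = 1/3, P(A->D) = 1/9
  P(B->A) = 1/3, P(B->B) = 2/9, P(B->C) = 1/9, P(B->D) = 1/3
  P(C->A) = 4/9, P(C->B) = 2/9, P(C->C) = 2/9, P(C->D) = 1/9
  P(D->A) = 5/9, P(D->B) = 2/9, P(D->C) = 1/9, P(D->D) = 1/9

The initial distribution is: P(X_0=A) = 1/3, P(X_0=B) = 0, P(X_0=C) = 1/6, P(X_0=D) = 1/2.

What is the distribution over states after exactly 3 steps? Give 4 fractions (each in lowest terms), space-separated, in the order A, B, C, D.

Propagating the distribution step by step (d_{t+1} = d_t * P):
d_0 = (A=1/3, B=0, C=1/6, D=1/2)
  d_1[A] = 1/3*2/9 + 0*1/3 + 1/6*4/9 + 1/2*5/9 = 23/54
  d_1[B] = 1/3*1/3 + 0*2/9 + 1/6*2/9 + 1/2*2/9 = 7/27
  d_1[C] = 1/3*1/3 + 0*1/9 + 1/6*2/9 + 1/2*1/9 = 11/54
  d_1[D] = 1/3*1/9 + 0*1/3 + 1/6*1/9 + 1/2*1/9 = 1/9
d_1 = (A=23/54, B=7/27, C=11/54, D=1/9)
  d_2[A] = 23/54*2/9 + 7/27*1/3 + 11/54*4/9 + 1/9*5/9 = 1/3
  d_2[B] = 23/54*1/3 + 7/27*2/9 + 11/54*2/9 + 1/9*2/9 = 131/486
  d_2[C] = 23/54*1/3 + 7/27*1/9 + 11/54*2/9 + 1/9*1/9 = 37/162
  d_2[D] = 23/54*1/9 + 7/27*1/3 + 11/54*1/9 + 1/9*1/9 = 41/243
d_2 = (A=1/3, B=131/486, C=37/162, D=41/243)
  d_3[A] = 1/3*2/9 + 131/486*1/3 + 37/162*4/9 + 41/243*5/9 = 1571/4374
  d_3[B] = 1/3*1/3 + 131/486*2/9 + 37/162*2/9 + 41/243*2/9 = 7/27
  d_3[C] = 1/3*1/3 + 131/486*1/9 + 37/162*2/9 + 41/243*1/9 = 307/1458
  d_3[D] = 1/3*1/9 + 131/486*1/3 + 37/162*1/9 + 41/243*1/9 = 374/2187
d_3 = (A=1571/4374, B=7/27, C=307/1458, D=374/2187)

Answer: 1571/4374 7/27 307/1458 374/2187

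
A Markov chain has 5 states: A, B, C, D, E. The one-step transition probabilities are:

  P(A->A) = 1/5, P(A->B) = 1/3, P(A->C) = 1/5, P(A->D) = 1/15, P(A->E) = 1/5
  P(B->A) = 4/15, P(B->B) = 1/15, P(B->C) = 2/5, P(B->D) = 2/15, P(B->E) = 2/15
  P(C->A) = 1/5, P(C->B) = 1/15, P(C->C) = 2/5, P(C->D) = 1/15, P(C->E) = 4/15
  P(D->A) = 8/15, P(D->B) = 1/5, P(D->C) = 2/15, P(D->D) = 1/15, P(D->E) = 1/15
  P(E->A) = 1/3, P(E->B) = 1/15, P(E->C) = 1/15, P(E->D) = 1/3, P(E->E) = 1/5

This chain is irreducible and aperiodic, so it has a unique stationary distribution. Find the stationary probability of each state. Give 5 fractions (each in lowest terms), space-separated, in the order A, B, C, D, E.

The stationary distribution satisfies pi = pi * P, i.e.:
  pi_A = 1/5*pi_A + 4/15*pi_B + 1/5*pi_C + 8/15*pi_D + 1/3*pi_E
  pi_B = 1/3*pi_A + 1/15*pi_B + 1/15*pi_C + 1/5*pi_D + 1/15*pi_E
  pi_C = 1/5*pi_A + 2/5*pi_B + 2/5*pi_C + 2/15*pi_D + 1/15*pi_E
  pi_D = 1/15*pi_A + 2/15*pi_B + 1/15*pi_C + 1/15*pi_D + 1/3*pi_E
  pi_E = 1/5*pi_A + 2/15*pi_B + 4/15*pi_C + 1/15*pi_D + 1/5*pi_E
with normalization: pi_A + pi_B + pi_C + pi_D + pi_E = 1.

Using the first 4 balance equations plus normalization, the linear system A*pi = b is:
  [-4/5, 4/15, 1/5, 8/15, 1/3] . pi = 0
  [1/3, -14/15, 1/15, 1/5, 1/15] . pi = 0
  [1/5, 2/5, -3/5, 2/15, 1/15] . pi = 0
  [1/15, 2/15, 1/15, -14/15, 1/3] . pi = 0
  [1, 1, 1, 1, 1] . pi = 1

Solving yields:
  pi_A = 7834/28155
  pi_B = 889/5631
  pi_C = 6964/28155
  pi_D = 3592/28155
  pi_E = 1064/5631

Verification (pi * P):
  7834/28155*1/5 + 889/5631*4/15 + 6964/28155*1/5 + 3592/28155*8/15 + 1064/5631*1/3 = 7834/28155 = pi_A  (ok)
  7834/28155*1/3 + 889/5631*1/15 + 6964/28155*1/15 + 3592/28155*1/5 + 1064/5631*1/15 = 889/5631 = pi_B  (ok)
  7834/28155*1/5 + 889/5631*2/5 + 6964/28155*2/5 + 3592/28155*2/15 + 1064/5631*1/15 = 6964/28155 = pi_C  (ok)
  7834/28155*1/15 + 889/5631*2/15 + 6964/28155*1/15 + 3592/28155*1/15 + 1064/5631*1/3 = 3592/28155 = pi_D  (ok)
  7834/28155*1/5 + 889/5631*2/15 + 6964/28155*4/15 + 3592/28155*1/15 + 1064/5631*1/5 = 1064/5631 = pi_E  (ok)

Answer: 7834/28155 889/5631 6964/28155 3592/28155 1064/5631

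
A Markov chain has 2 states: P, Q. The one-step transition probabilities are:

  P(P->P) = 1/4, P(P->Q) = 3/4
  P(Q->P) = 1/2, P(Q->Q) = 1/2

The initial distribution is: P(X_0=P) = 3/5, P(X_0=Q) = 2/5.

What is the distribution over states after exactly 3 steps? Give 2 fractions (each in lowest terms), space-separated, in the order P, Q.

Answer: 127/320 193/320

Derivation:
Propagating the distribution step by step (d_{t+1} = d_t * P):
d_0 = (P=3/5, Q=2/5)
  d_1[P] = 3/5*1/4 + 2/5*1/2 = 7/20
  d_1[Q] = 3/5*3/4 + 2/5*1/2 = 13/20
d_1 = (P=7/20, Q=13/20)
  d_2[P] = 7/20*1/4 + 13/20*1/2 = 33/80
  d_2[Q] = 7/20*3/4 + 13/20*1/2 = 47/80
d_2 = (P=33/80, Q=47/80)
  d_3[P] = 33/80*1/4 + 47/80*1/2 = 127/320
  d_3[Q] = 33/80*3/4 + 47/80*1/2 = 193/320
d_3 = (P=127/320, Q=193/320)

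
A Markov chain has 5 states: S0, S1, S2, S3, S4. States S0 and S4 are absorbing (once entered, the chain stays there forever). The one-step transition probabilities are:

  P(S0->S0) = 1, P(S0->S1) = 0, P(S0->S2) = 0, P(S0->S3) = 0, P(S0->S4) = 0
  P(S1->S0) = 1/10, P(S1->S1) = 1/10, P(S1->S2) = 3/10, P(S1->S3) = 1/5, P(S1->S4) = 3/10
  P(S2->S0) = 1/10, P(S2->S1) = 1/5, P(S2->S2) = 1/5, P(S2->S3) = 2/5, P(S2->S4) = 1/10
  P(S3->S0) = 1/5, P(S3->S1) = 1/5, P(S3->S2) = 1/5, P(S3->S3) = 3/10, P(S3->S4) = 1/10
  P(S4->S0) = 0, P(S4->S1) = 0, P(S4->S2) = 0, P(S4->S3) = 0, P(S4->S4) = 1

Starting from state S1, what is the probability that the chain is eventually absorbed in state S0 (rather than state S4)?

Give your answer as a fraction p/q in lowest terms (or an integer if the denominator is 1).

Let a_i = P(absorbed in S0 | start in state i).
Boundary conditions: a_S0 = 1, a_S4 = 0.
For each transient state i, a_i = sum_j P(i->j) * a_j:
  a_S1 = 1/10*a_S0 + 1/10*a_S1 + 3/10*a_S2 + 1/5*a_S3 + 3/10*a_S4
  a_S2 = 1/10*a_S0 + 1/5*a_S1 + 1/5*a_S2 + 2/5*a_S3 + 1/10*a_S4
  a_S3 = 1/5*a_S0 + 1/5*a_S1 + 1/5*a_S2 + 3/10*a_S3 + 1/10*a_S4

Substituting a_S0 = 1 and a_S4 = 0, rearrange to (I - Q) a = r where r[i] = P(i -> S0):
  [9/10, -3/10, -1/5] . (a_S1, a_S2, a_S3) = 1/10
  [-1/5, 4/5, -2/5] . (a_S1, a_S2, a_S3) = 1/10
  [-1/5, -1/5, 7/10] . (a_S1, a_S2, a_S3) = 1/5

Solving yields:
  a_S1 = 129/326
  a_S2 = 161/326
  a_S3 = 88/163

Starting state is S1, so the absorption probability is a_S1 = 129/326.

Answer: 129/326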